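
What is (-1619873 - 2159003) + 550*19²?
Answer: -3580326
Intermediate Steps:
(-1619873 - 2159003) + 550*19² = -3778876 + 550*361 = -3778876 + 198550 = -3580326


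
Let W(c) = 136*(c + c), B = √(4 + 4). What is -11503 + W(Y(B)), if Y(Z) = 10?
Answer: -8783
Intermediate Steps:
B = 2*√2 (B = √8 = 2*√2 ≈ 2.8284)
W(c) = 272*c (W(c) = 136*(2*c) = 272*c)
-11503 + W(Y(B)) = -11503 + 272*10 = -11503 + 2720 = -8783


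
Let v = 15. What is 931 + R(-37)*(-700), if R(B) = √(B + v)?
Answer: 931 - 700*I*√22 ≈ 931.0 - 3283.3*I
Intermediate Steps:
R(B) = √(15 + B) (R(B) = √(B + 15) = √(15 + B))
931 + R(-37)*(-700) = 931 + √(15 - 37)*(-700) = 931 + √(-22)*(-700) = 931 + (I*√22)*(-700) = 931 - 700*I*√22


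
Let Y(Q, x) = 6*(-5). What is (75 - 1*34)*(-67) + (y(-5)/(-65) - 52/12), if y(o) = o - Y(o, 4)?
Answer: -107317/39 ≈ -2751.7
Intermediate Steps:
Y(Q, x) = -30
y(o) = 30 + o (y(o) = o - 1*(-30) = o + 30 = 30 + o)
(75 - 1*34)*(-67) + (y(-5)/(-65) - 52/12) = (75 - 1*34)*(-67) + ((30 - 5)/(-65) - 52/12) = (75 - 34)*(-67) + (25*(-1/65) - 52*1/12) = 41*(-67) + (-5/13 - 13/3) = -2747 - 184/39 = -107317/39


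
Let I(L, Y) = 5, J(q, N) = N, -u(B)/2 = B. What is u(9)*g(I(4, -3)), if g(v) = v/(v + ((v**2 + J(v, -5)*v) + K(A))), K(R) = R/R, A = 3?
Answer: -15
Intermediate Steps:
u(B) = -2*B
K(R) = 1
g(v) = v/(1 + v**2 - 4*v) (g(v) = v/(v + ((v**2 - 5*v) + 1)) = v/(v + (1 + v**2 - 5*v)) = v/(1 + v**2 - 4*v))
u(9)*g(I(4, -3)) = (-2*9)*(5/(1 + 5**2 - 4*5)) = -90/(1 + 25 - 20) = -90/6 = -18*5/6 = -15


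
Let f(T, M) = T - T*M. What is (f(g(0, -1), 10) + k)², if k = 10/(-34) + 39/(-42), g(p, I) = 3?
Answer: 45118089/56644 ≈ 796.52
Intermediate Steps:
f(T, M) = T - M*T
k = -291/238 (k = 10*(-1/34) + 39*(-1/42) = -5/17 - 13/14 = -291/238 ≈ -1.2227)
(f(g(0, -1), 10) + k)² = (3*(1 - 1*10) - 291/238)² = (3*(1 - 10) - 291/238)² = (3*(-9) - 291/238)² = (-27 - 291/238)² = (-6717/238)² = 45118089/56644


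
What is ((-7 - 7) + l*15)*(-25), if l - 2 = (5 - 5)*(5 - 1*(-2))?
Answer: -400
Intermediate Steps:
l = 2 (l = 2 + (5 - 5)*(5 - 1*(-2)) = 2 + 0*(5 + 2) = 2 + 0*7 = 2 + 0 = 2)
((-7 - 7) + l*15)*(-25) = ((-7 - 7) + 2*15)*(-25) = (-14 + 30)*(-25) = 16*(-25) = -400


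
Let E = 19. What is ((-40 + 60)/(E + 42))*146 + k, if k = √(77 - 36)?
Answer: 2920/61 + √41 ≈ 54.272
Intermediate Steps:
k = √41 ≈ 6.4031
((-40 + 60)/(E + 42))*146 + k = ((-40 + 60)/(19 + 42))*146 + √41 = (20/61)*146 + √41 = 2920/61 + √41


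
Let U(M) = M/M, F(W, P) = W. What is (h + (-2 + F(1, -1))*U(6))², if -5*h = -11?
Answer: 36/25 ≈ 1.4400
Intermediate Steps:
h = 11/5 (h = -⅕*(-11) = 11/5 ≈ 2.2000)
U(M) = 1
(h + (-2 + F(1, -1))*U(6))² = (11/5 + (-2 + 1)*1)² = (11/5 - 1*1)² = (11/5 - 1)² = (6/5)² = 36/25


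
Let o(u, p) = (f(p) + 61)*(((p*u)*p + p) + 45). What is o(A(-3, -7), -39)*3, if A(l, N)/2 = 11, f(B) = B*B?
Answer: 158839128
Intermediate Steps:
f(B) = B²
A(l, N) = 22 (A(l, N) = 2*11 = 22)
o(u, p) = (61 + p²)*(45 + p + u*p²) (o(u, p) = (p² + 61)*(((p*u)*p + p) + 45) = (61 + p²)*((u*p² + p) + 45) = (61 + p²)*((p + u*p²) + 45) = (61 + p²)*(45 + p + u*p²))
o(A(-3, -7), -39)*3 = (2745 + (-39)³ + 45*(-39)² + 61*(-39) + 22*(-39)⁴ + 61*22*(-39)²)*3 = (2745 - 59319 + 45*1521 - 2379 + 22*2313441 + 61*22*1521)*3 = (2745 - 59319 + 68445 - 2379 + 50895702 + 2041182)*3 = 52946376*3 = 158839128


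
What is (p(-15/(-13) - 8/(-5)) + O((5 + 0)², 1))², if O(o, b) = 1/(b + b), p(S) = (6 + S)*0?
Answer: ¼ ≈ 0.25000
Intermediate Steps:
p(S) = 0
O(o, b) = 1/(2*b)
(p(-15/(-13) - 8/(-5)) + O((5 + 0)², 1))² = (0 + (½)/1)² = (0 + (½)*1)² = (0 + ½)² = (½)² = ¼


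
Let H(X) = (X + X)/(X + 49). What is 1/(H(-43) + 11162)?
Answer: 3/33443 ≈ 8.9705e-5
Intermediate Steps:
H(X) = 2*X/(49 + X) (H(X) = (2*X)/(49 + X) = 2*X/(49 + X))
1/(H(-43) + 11162) = 1/(2*(-43)/(49 - 43) + 11162) = 1/(2*(-43)/6 + 11162) = 1/(2*(-43)*(⅙) + 11162) = 1/(-43/3 + 11162) = 1/(33443/3) = 3/33443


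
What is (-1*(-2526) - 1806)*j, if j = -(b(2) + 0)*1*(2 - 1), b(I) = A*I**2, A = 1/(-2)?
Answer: 1440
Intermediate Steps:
A = -1/2 ≈ -0.50000
b(I) = -I**2/2
j = 2 (j = -(-1/2*2**2 + 0)*1*(2 - 1) = -(-1/2*4 + 0)*1*1 = -(-2 + 0) = -(-2) = -1*(-2) = 2)
(-1*(-2526) - 1806)*j = (-1*(-2526) - 1806)*2 = (2526 - 1806)*2 = 720*2 = 1440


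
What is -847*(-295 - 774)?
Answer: 905443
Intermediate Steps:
-847*(-295 - 774) = -847*(-1069) = 905443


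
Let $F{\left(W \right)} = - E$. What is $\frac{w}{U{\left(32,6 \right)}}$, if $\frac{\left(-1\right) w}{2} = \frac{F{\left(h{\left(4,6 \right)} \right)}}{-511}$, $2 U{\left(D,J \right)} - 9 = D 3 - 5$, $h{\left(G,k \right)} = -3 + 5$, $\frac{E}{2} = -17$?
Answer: $\frac{34}{12775} \approx 0.0026614$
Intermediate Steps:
$E = -34$ ($E = 2 \left(-17\right) = -34$)
$h{\left(G,k \right)} = 2$
$F{\left(W \right)} = 34$ ($F{\left(W \right)} = \left(-1\right) \left(-34\right) = 34$)
$U{\left(D,J \right)} = 2 + \frac{3 D}{2}$ ($U{\left(D,J \right)} = \frac{9}{2} + \frac{D 3 - 5}{2} = \frac{9}{2} + \frac{3 D - 5}{2} = \frac{9}{2} + \frac{-5 + 3 D}{2} = \frac{9}{2} + \left(- \frac{5}{2} + \frac{3 D}{2}\right) = 2 + \frac{3 D}{2}$)
$w = \frac{68}{511}$ ($w = - 2 \frac{34}{-511} = - 2 \cdot 34 \left(- \frac{1}{511}\right) = \left(-2\right) \left(- \frac{34}{511}\right) = \frac{68}{511} \approx 0.13307$)
$\frac{w}{U{\left(32,6 \right)}} = \frac{68}{511 \left(2 + \frac{3}{2} \cdot 32\right)} = \frac{68}{511 \left(2 + 48\right)} = \frac{68}{511 \cdot 50} = \frac{68}{511} \cdot \frac{1}{50} = \frac{34}{12775}$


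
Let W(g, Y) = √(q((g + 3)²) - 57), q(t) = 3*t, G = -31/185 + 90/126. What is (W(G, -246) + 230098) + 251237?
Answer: 481335 + I*√32303478/1295 ≈ 4.8134e+5 + 4.3889*I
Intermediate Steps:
G = 708/1295 (G = -31*1/185 + 90*(1/126) = -31/185 + 5/7 = 708/1295 ≈ 0.54672)
W(g, Y) = √(-57 + 3*(3 + g)²) (W(g, Y) = √(3*(g + 3)² - 57) = √(3*(3 + g)² - 57) = √(-57 + 3*(3 + g)²))
(W(G, -246) + 230098) + 251237 = (√(-57 + 3*(3 + 708/1295)²) + 230098) + 251237 = (√(-57 + 3*(4593/1295)²) + 230098) + 251237 = (√(-57 + 3*(21095649/1677025)) + 230098) + 251237 = (√(-57 + 63286947/1677025) + 230098) + 251237 = (√(-32303478/1677025) + 230098) + 251237 = (I*√32303478/1295 + 230098) + 251237 = (230098 + I*√32303478/1295) + 251237 = 481335 + I*√32303478/1295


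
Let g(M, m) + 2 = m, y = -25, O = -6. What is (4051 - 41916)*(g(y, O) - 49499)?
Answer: 1874582555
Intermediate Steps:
g(M, m) = -2 + m
(4051 - 41916)*(g(y, O) - 49499) = (4051 - 41916)*((-2 - 6) - 49499) = -37865*(-8 - 49499) = -37865*(-49507) = 1874582555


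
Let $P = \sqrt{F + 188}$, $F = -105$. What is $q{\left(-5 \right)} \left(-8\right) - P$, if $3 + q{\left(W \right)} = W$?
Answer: $64 - \sqrt{83} \approx 54.89$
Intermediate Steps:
$q{\left(W \right)} = -3 + W$
$P = \sqrt{83}$ ($P = \sqrt{-105 + 188} = \sqrt{83} \approx 9.1104$)
$q{\left(-5 \right)} \left(-8\right) - P = \left(-3 - 5\right) \left(-8\right) - \sqrt{83} = \left(-8\right) \left(-8\right) - \sqrt{83} = 64 - \sqrt{83}$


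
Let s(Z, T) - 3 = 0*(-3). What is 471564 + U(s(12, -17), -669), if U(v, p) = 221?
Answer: 471785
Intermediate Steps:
s(Z, T) = 3 (s(Z, T) = 3 + 0*(-3) = 3 + 0 = 3)
471564 + U(s(12, -17), -669) = 471564 + 221 = 471785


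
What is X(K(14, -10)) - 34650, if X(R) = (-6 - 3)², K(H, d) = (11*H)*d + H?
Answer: -34569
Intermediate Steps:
K(H, d) = H + 11*H*d (K(H, d) = 11*H*d + H = H + 11*H*d)
X(R) = 81 (X(R) = (-9)² = 81)
X(K(14, -10)) - 34650 = 81 - 34650 = -34569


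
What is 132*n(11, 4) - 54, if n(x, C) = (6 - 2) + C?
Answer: 1002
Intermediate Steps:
n(x, C) = 4 + C
132*n(11, 4) - 54 = 132*(4 + 4) - 54 = 132*8 - 54 = 1056 - 54 = 1002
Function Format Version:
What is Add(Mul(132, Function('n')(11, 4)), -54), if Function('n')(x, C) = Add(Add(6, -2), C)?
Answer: 1002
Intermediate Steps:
Function('n')(x, C) = Add(4, C)
Add(Mul(132, Function('n')(11, 4)), -54) = Add(Mul(132, Add(4, 4)), -54) = Add(Mul(132, 8), -54) = Add(1056, -54) = 1002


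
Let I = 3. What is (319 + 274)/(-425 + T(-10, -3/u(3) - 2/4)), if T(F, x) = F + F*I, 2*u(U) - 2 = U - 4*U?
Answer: -593/465 ≈ -1.2753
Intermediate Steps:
u(U) = 1 - 3*U/2 (u(U) = 1 + (U - 4*U)/2 = 1 + (-3*U)/2 = 1 - 3*U/2)
T(F, x) = 4*F (T(F, x) = F + F*3 = F + 3*F = 4*F)
(319 + 274)/(-425 + T(-10, -3/u(3) - 2/4)) = (319 + 274)/(-425 + 4*(-10)) = 593/(-425 - 40) = 593/(-465) = 593*(-1/465) = -593/465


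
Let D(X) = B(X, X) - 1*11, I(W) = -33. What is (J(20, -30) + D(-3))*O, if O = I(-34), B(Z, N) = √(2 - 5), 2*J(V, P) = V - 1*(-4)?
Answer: -33 - 33*I*√3 ≈ -33.0 - 57.158*I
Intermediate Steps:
J(V, P) = 2 + V/2 (J(V, P) = (V - 1*(-4))/2 = (V + 4)/2 = (4 + V)/2 = 2 + V/2)
B(Z, N) = I*√3 (B(Z, N) = √(-3) = I*√3)
O = -33
D(X) = -11 + I*√3 (D(X) = I*√3 - 1*11 = I*√3 - 11 = -11 + I*√3)
(J(20, -30) + D(-3))*O = ((2 + (½)*20) + (-11 + I*√3))*(-33) = ((2 + 10) + (-11 + I*√3))*(-33) = (12 + (-11 + I*√3))*(-33) = (1 + I*√3)*(-33) = -33 - 33*I*√3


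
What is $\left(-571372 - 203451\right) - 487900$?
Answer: $-1262723$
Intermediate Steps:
$\left(-571372 - 203451\right) - 487900 = -774823 - 487900 = -1262723$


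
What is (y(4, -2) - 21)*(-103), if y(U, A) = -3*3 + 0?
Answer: 3090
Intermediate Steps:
y(U, A) = -9 (y(U, A) = -9 + 0 = -9)
(y(4, -2) - 21)*(-103) = (-9 - 21)*(-103) = -30*(-103) = 3090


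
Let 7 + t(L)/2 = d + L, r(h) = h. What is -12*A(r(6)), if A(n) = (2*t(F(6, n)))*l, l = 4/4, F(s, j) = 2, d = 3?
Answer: 96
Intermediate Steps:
t(L) = -8 + 2*L (t(L) = -14 + 2*(3 + L) = -14 + (6 + 2*L) = -8 + 2*L)
l = 1 (l = 4*(1/4) = 1)
A(n) = -8 (A(n) = (2*(-8 + 2*2))*1 = (2*(-8 + 4))*1 = (2*(-4))*1 = -8*1 = -8)
-12*A(r(6)) = -12*(-8) = 96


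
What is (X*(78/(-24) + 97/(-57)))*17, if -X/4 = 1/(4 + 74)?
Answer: 19193/4446 ≈ 4.3169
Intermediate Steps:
X = -2/39 (X = -4/(4 + 74) = -4/78 = -4*1/78 = -2/39 ≈ -0.051282)
(X*(78/(-24) + 97/(-57)))*17 = -2*(78/(-24) + 97/(-57))/39*17 = -2*(78*(-1/24) + 97*(-1/57))/39*17 = -2*(-13/4 - 97/57)/39*17 = -2/39*(-1129/228)*17 = (1129/4446)*17 = 19193/4446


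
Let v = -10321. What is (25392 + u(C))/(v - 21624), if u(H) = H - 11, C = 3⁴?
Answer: -25462/31945 ≈ -0.79706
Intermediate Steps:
C = 81
u(H) = -11 + H
(25392 + u(C))/(v - 21624) = (25392 + (-11 + 81))/(-10321 - 21624) = (25392 + 70)/(-31945) = 25462*(-1/31945) = -25462/31945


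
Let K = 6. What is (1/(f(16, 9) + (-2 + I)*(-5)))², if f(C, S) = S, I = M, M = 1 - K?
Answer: 1/1936 ≈ 0.00051653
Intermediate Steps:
M = -5 (M = 1 - 1*6 = 1 - 6 = -5)
I = -5
(1/(f(16, 9) + (-2 + I)*(-5)))² = (1/(9 + (-2 - 5)*(-5)))² = (1/(9 - 7*(-5)))² = (1/(9 + 35))² = (1/44)² = 1/1936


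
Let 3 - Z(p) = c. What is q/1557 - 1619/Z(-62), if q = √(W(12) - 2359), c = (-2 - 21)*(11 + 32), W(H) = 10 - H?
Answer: -1619/992 + I*√2361/1557 ≈ -1.6321 + 0.031208*I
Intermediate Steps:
c = -989 (c = -23*43 = -989)
Z(p) = 992 (Z(p) = 3 - 1*(-989) = 3 + 989 = 992)
q = I*√2361 (q = √((10 - 1*12) - 2359) = √((10 - 12) - 2359) = √(-2 - 2359) = √(-2361) = I*√2361 ≈ 48.59*I)
q/1557 - 1619/Z(-62) = (I*√2361)/1557 - 1619/992 = (I*√2361)*(1/1557) - 1619*1/992 = I*√2361/1557 - 1619/992 = -1619/992 + I*√2361/1557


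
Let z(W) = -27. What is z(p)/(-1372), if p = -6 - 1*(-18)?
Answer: 27/1372 ≈ 0.019679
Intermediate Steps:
p = 12 (p = -6 + 18 = 12)
z(p)/(-1372) = -27/(-1372) = -27*(-1/1372) = 27/1372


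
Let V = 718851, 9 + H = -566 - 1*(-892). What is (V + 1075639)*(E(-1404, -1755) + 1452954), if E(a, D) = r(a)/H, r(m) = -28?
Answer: 826517670991100/317 ≈ 2.6073e+12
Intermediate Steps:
H = 317 (H = -9 + (-566 - 1*(-892)) = -9 + (-566 + 892) = -9 + 326 = 317)
E(a, D) = -28/317
(V + 1075639)*(E(-1404, -1755) + 1452954) = (718851 + 1075639)*(-28/317 + 1452954) = 1794490*(460586390/317) = 826517670991100/317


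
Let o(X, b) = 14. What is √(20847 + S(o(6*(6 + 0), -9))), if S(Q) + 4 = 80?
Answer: 7*√427 ≈ 144.65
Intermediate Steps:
S(Q) = 76 (S(Q) = -4 + 80 = 76)
√(20847 + S(o(6*(6 + 0), -9))) = √(20847 + 76) = √20923 = 7*√427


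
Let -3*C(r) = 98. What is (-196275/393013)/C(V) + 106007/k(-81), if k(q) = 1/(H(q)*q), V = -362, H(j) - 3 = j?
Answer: 25795690497088749/38515274 ≈ 6.6975e+8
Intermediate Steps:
H(j) = 3 + j
C(r) = -98/3 (C(r) = -1/3*98 = -98/3)
k(q) = 1/(q*(3 + q)) (k(q) = 1/((3 + q)*q) = 1/(q*(3 + q)))
(-196275/393013)/C(V) + 106007/k(-81) = (-196275/393013)/(-98/3) + 106007/((1/((-81)*(3 - 81)))) = -196275*1/393013*(-3/98) + 106007/((-1/81/(-78))) = -196275/393013*(-3/98) + 106007/((-1/81*(-1/78))) = 588825/38515274 + 106007/(1/6318) = 588825/38515274 + 106007*6318 = 588825/38515274 + 669752226 = 25795690497088749/38515274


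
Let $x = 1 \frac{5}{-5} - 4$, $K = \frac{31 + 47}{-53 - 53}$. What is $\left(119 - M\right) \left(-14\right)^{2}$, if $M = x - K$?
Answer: $\frac{1280468}{53} \approx 24160.0$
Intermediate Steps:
$K = - \frac{39}{53}$ ($K = \frac{78}{-106} = 78 \left(- \frac{1}{106}\right) = - \frac{39}{53} \approx -0.73585$)
$x = -5$ ($x = 1 \cdot 5 \left(- \frac{1}{5}\right) - 4 = 1 \left(-1\right) - 4 = -1 - 4 = -5$)
$M = - \frac{226}{53}$ ($M = -5 - - \frac{39}{53} = -5 + \frac{39}{53} = - \frac{226}{53} \approx -4.2642$)
$\left(119 - M\right) \left(-14\right)^{2} = \left(119 - - \frac{226}{53}\right) \left(-14\right)^{2} = \left(119 + \frac{226}{53}\right) 196 = \frac{6533}{53} \cdot 196 = \frac{1280468}{53}$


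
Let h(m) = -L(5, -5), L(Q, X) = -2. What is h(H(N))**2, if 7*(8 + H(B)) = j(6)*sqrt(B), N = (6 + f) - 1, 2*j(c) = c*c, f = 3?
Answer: 4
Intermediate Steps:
j(c) = c**2/2 (j(c) = (c*c)/2 = c**2/2)
N = 8 (N = (6 + 3) - 1 = 9 - 1 = 8)
H(B) = -8 + 18*sqrt(B)/7 (H(B) = -8 + (((1/2)*6**2)*sqrt(B))/7 = -8 + (((1/2)*36)*sqrt(B))/7 = -8 + (18*sqrt(B))/7 = -8 + 18*sqrt(B)/7)
h(m) = 2 (h(m) = -1*(-2) = 2)
h(H(N))**2 = 2**2 = 4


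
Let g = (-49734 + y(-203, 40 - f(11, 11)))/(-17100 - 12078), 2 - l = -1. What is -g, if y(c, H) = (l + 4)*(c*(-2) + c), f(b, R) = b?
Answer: -48313/29178 ≈ -1.6558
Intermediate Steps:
l = 3 (l = 2 - 1*(-1) = 2 + 1 = 3)
y(c, H) = -7*c (y(c, H) = (3 + 4)*(c*(-2) + c) = 7*(-2*c + c) = 7*(-c) = -7*c)
g = 48313/29178 (g = (-49734 - 7*(-203))/(-17100 - 12078) = (-49734 + 1421)/(-29178) = -48313*(-1/29178) = 48313/29178 ≈ 1.6558)
-g = -1*48313/29178 = -48313/29178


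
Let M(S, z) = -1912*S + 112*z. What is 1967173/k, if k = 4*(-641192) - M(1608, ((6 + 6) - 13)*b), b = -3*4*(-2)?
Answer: 1967173/512416 ≈ 3.8390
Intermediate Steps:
b = 24 (b = -12*(-2) = 24)
k = 512416 (k = 4*(-641192) - (-1912*1608 + 112*(((6 + 6) - 13)*24)) = -2564768 - (-3074496 + 112*((12 - 13)*24)) = -2564768 - (-3074496 + 112*(-1*24)) = -2564768 - (-3074496 + 112*(-24)) = -2564768 - (-3074496 - 2688) = -2564768 - 1*(-3077184) = -2564768 + 3077184 = 512416)
1967173/k = 1967173/512416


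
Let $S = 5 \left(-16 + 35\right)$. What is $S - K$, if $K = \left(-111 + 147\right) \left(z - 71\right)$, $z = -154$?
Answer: $8195$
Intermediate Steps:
$K = -8100$ ($K = \left(-111 + 147\right) \left(-154 - 71\right) = 36 \left(-225\right) = -8100$)
$S = 95$ ($S = 5 \cdot 19 = 95$)
$S - K = 95 - -8100 = 95 + 8100 = 8195$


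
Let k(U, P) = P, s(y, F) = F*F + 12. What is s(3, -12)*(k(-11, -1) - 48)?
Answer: -7644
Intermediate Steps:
s(y, F) = 12 + F**2 (s(y, F) = F**2 + 12 = 12 + F**2)
s(3, -12)*(k(-11, -1) - 48) = (12 + (-12)**2)*(-1 - 48) = (12 + 144)*(-49) = 156*(-49) = -7644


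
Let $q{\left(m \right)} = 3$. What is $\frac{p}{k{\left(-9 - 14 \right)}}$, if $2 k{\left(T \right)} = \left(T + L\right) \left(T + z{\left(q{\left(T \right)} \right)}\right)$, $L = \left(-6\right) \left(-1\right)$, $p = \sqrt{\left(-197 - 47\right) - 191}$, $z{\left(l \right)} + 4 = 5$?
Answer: $\frac{i \sqrt{435}}{187} \approx 0.11153 i$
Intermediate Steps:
$z{\left(l \right)} = 1$ ($z{\left(l \right)} = -4 + 5 = 1$)
$p = i \sqrt{435}$ ($p = \sqrt{-244 - 191} = \sqrt{-435} = i \sqrt{435} \approx 20.857 i$)
$L = 6$
$k{\left(T \right)} = \frac{\left(1 + T\right) \left(6 + T\right)}{2}$ ($k{\left(T \right)} = \frac{\left(T + 6\right) \left(T + 1\right)}{2} = \frac{\left(6 + T\right) \left(1 + T\right)}{2} = \frac{\left(1 + T\right) \left(6 + T\right)}{2}$)
$\frac{p}{k{\left(-9 - 14 \right)}} = \frac{i \sqrt{435}}{3 + \frac{\left(-9 - 14\right)^{2}}{2} + \frac{7 \left(-9 - 14\right)}{2}} = \frac{i \sqrt{435}}{3 + \frac{\left(-23\right)^{2}}{2} + \frac{7}{2} \left(-23\right)} = \frac{i \sqrt{435}}{3 + \frac{1}{2} \cdot 529 - \frac{161}{2}} = \frac{i \sqrt{435}}{3 + \frac{529}{2} - \frac{161}{2}} = \frac{i \sqrt{435}}{187}$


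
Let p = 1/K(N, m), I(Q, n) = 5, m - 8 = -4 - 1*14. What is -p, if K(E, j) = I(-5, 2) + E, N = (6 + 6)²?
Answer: -1/149 ≈ -0.0067114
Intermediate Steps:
m = -10 (m = 8 + (-4 - 1*14) = 8 + (-4 - 14) = 8 - 18 = -10)
N = 144 (N = 12² = 144)
K(E, j) = 5 + E
p = 1/149 (p = 1/(5 + 144) = 1/149 ≈ 0.0067114)
-p = -1*1/149 = -1/149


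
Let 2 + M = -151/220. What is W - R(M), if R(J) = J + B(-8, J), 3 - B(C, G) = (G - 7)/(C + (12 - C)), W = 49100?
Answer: 11783731/240 ≈ 49099.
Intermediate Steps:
B(C, G) = 43/12 - G/12 (B(C, G) = 3 - (G - 7)/(C + (12 - C)) = 3 - (-7 + G)/12 = 3 - (-7/12 + G/12) = 3 + (7/12 - G/12) = 43/12 - G/12)
M = -591/220 (M = -2 - 151/220 = -591/220 ≈ -2.6864)
R(J) = 43/12 + 11*J/12 (R(J) = J + (43/12 - J/12) = 43/12 + 11*J/12)
W - R(M) = 49100 - (43/12 + (11/12)*(-591/220)) = 49100 - (43/12 - 197/80) = 49100 - 1*269/240 = 49100 - 269/240 = 11783731/240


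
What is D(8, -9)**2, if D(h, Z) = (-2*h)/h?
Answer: 4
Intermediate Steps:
D(h, Z) = -2
D(8, -9)**2 = (-2)**2 = 4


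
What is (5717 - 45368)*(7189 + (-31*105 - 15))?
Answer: -155392269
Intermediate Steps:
(5717 - 45368)*(7189 + (-31*105 - 15)) = -39651*(7189 + (-3255 - 15)) = -39651*(7189 - 3270) = -39651*3919 = -155392269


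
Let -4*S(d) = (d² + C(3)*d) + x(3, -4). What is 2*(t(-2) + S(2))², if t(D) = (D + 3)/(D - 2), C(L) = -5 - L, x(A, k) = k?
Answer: 225/8 ≈ 28.125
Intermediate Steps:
t(D) = (3 + D)/(-2 + D)
S(d) = 1 + 2*d - d²/4 (S(d) = -((d² + (-5 - 1*3)*d) - 4)/4 = -((d² + (-5 - 3)*d) - 4)/4 = -((d² - 8*d) - 4)/4 = -(-4 + d² - 8*d)/4 = 1 + 2*d - d²/4)
2*(t(-2) + S(2))² = 2*((3 - 2)/(-2 - 2) + (1 + 2*2 - ¼*2²))² = 2*(1/(-4) + (1 + 4 - ¼*4))² = 2*(-¼*1 + (1 + 4 - 1))² = 2*(-¼ + 4)² = 2*(15/4)² = 2*(225/16) = 225/8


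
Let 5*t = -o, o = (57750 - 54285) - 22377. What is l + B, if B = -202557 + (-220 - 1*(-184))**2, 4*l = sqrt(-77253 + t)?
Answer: -201261 + 147*I*sqrt(85)/20 ≈ -2.0126e+5 + 67.764*I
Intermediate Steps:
o = -18912 (o = 3465 - 22377 = -18912)
t = 18912/5 (t = (-1*(-18912))/5 = (1/5)*18912 = 18912/5 ≈ 3782.4)
l = 147*I*sqrt(85)/20 (l = sqrt(-77253 + 18912/5)/4 = sqrt(-367353/5)/4 = (147*I*sqrt(85)/5)/4 = 147*I*sqrt(85)/20 ≈ 67.764*I)
B = -201261 (B = -202557 + (-220 + 184)**2 = -202557 + (-36)**2 = -202557 + 1296 = -201261)
l + B = 147*I*sqrt(85)/20 - 201261 = -201261 + 147*I*sqrt(85)/20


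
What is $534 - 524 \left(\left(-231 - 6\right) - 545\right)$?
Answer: $410302$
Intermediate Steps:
$534 - 524 \left(\left(-231 - 6\right) - 545\right) = 534 - 524 \left(-237 - 545\right) = 534 - -409768 = 534 + 409768 = 410302$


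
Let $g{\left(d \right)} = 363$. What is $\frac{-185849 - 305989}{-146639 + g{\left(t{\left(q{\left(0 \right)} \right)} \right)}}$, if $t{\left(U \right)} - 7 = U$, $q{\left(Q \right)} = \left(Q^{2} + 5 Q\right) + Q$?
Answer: $\frac{245919}{73138} \approx 3.3624$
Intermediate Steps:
$q{\left(Q \right)} = Q^{2} + 6 Q$
$t{\left(U \right)} = 7 + U$
$\frac{-185849 - 305989}{-146639 + g{\left(t{\left(q{\left(0 \right)} \right)} \right)}} = \frac{-185849 - 305989}{-146639 + 363} = - \frac{491838}{-146276} = \left(-491838\right) \left(- \frac{1}{146276}\right) = \frac{245919}{73138}$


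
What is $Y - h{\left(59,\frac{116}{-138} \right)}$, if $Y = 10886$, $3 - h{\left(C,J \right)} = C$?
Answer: $10942$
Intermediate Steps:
$h{\left(C,J \right)} = 3 - C$
$Y - h{\left(59,\frac{116}{-138} \right)} = 10886 - \left(3 - 59\right) = 10886 - -56 = 10886 + 56 = 10942$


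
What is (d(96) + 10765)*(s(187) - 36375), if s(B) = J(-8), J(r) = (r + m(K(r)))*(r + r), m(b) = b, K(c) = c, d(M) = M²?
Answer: -721693739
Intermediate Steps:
J(r) = 4*r² (J(r) = (r + r)*(r + r) = (2*r)*(2*r) = 4*r²)
s(B) = 256 (s(B) = 4*(-8)² = 4*64 = 256)
(d(96) + 10765)*(s(187) - 36375) = (96² + 10765)*(256 - 36375) = (9216 + 10765)*(-36119) = 19981*(-36119) = -721693739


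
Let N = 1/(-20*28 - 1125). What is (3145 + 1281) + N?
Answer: 7457809/1685 ≈ 4426.0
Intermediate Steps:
N = -1/1685 (N = 1/(-560 - 1125) = 1/(-1685) = -1/1685 ≈ -0.00059347)
(3145 + 1281) + N = (3145 + 1281) - 1/1685 = 4426 - 1/1685 = 7457809/1685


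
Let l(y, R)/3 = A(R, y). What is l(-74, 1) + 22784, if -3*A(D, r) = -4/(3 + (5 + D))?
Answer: 205060/9 ≈ 22784.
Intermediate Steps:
A(D, r) = 4/(3*(8 + D)) (A(D, r) = -(-4)/(3*(3 + (5 + D))) = -(-4)/(3*(8 + D)) = 4/(3*(8 + D)))
l(y, R) = 4/(8 + R) (l(y, R) = 3*(4/(3*(8 + R))) = 4/(8 + R))
l(-74, 1) + 22784 = 4/(8 + 1) + 22784 = 4/9 + 22784 = 205060/9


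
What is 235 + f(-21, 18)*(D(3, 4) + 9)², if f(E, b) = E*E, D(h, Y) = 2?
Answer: 53596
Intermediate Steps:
f(E, b) = E²
235 + f(-21, 18)*(D(3, 4) + 9)² = 235 + (-21)²*(2 + 9)² = 235 + 441*11² = 235 + 441*121 = 235 + 53361 = 53596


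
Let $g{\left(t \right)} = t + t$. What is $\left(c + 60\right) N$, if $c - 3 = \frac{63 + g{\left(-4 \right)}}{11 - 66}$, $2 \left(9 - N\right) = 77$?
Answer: $-1829$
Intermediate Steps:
$g{\left(t \right)} = 2 t$
$N = - \frac{59}{2}$ ($N = 9 - \frac{77}{2} = - \frac{59}{2} \approx -29.5$)
$c = 2$ ($c = 3 + \frac{63 + 2 \left(-4\right)}{11 - 66} = 3 + \frac{63 - 8}{-55} = 3 + 55 \left(- \frac{1}{55}\right) = 3 - 1 = 2$)
$\left(c + 60\right) N = \left(2 + 60\right) \left(- \frac{59}{2}\right) = 62 \left(- \frac{59}{2}\right) = -1829$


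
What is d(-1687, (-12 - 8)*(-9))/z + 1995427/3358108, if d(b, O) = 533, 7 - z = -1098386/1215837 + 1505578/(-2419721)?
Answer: 5315827416172646102065/84228835069740116548 ≈ 63.112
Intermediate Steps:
z = 25082229359431/2941986321477 (z = 7 - (-1098386/1215837 + 1505578/(-2419721)) = 7 - (-1098386*1/1215837 + 1505578*(-1/2419721)) = 7 - (-1098386/1215837 - 1505578/2419721) = 7 - 1*(-4488325109092/2941986321477) = 7 + 4488325109092/2941986321477 = 25082229359431/2941986321477 ≈ 8.5256)
d(-1687, (-12 - 8)*(-9))/z + 1995427/3358108 = 533/(25082229359431/2941986321477) + 1995427/3358108 = 533*(2941986321477/25082229359431) + 1995427*(1/3358108) = 1568078709347241/25082229359431 + 1995427/3358108 = 5315827416172646102065/84228835069740116548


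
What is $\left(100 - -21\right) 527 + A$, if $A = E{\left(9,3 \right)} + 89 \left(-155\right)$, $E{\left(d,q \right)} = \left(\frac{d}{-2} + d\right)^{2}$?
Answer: $\frac{199969}{4} \approx 49992.0$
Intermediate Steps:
$E{\left(d,q \right)} = \frac{d^{2}}{4}$ ($E{\left(d,q \right)} = \left(d \left(- \frac{1}{2}\right) + d\right)^{2} = \left(- \frac{d}{2} + d\right)^{2} = \left(\frac{d}{2}\right)^{2} = \frac{d^{2}}{4}$)
$A = - \frac{55099}{4}$ ($A = \frac{9^{2}}{4} + 89 \left(-155\right) = \frac{1}{4} \cdot 81 - 13795 = \frac{81}{4} - 13795 = - \frac{55099}{4} \approx -13775.0$)
$\left(100 - -21\right) 527 + A = \left(100 - -21\right) 527 - \frac{55099}{4} = \left(100 + 21\right) 527 - \frac{55099}{4} = 121 \cdot 527 - \frac{55099}{4} = 63767 - \frac{55099}{4} = \frac{199969}{4}$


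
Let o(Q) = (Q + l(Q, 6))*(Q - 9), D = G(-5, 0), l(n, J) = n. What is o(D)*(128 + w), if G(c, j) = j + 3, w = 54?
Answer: -6552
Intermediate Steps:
G(c, j) = 3 + j
D = 3 (D = 3 + 0 = 3)
o(Q) = 2*Q*(-9 + Q) (o(Q) = (Q + Q)*(Q - 9) = (2*Q)*(-9 + Q) = 2*Q*(-9 + Q))
o(D)*(128 + w) = (2*3*(-9 + 3))*(128 + 54) = (2*3*(-6))*182 = -36*182 = -6552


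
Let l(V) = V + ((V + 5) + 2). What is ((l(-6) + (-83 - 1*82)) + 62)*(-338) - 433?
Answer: 36071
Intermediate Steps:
l(V) = 7 + 2*V (l(V) = V + ((5 + V) + 2) = V + (7 + V) = 7 + 2*V)
((l(-6) + (-83 - 1*82)) + 62)*(-338) - 433 = (((7 + 2*(-6)) + (-83 - 1*82)) + 62)*(-338) - 433 = (((7 - 12) + (-83 - 82)) + 62)*(-338) - 433 = ((-5 - 165) + 62)*(-338) - 433 = (-170 + 62)*(-338) - 433 = -108*(-338) - 433 = 36504 - 433 = 36071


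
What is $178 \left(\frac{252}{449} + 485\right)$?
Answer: $\frac{38807026}{449} \approx 86430.0$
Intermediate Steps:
$178 \left(\frac{252}{449} + 485\right) = 178 \cdot \frac{218017}{449} = \frac{38807026}{449}$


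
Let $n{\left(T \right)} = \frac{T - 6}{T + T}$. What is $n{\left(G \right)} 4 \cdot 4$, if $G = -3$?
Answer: $24$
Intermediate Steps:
$n{\left(T \right)} = \frac{-6 + T}{2 T}$
$n{\left(G \right)} 4 \cdot 4 = \frac{-6 - 3}{2 \left(-3\right)} 4 \cdot 4 = \frac{1}{2} \left(- \frac{1}{3}\right) \left(-9\right) 4 \cdot 4 = \frac{3}{2} \cdot 4 \cdot 4 = 6 \cdot 4 = 24$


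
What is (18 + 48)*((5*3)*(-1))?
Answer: -990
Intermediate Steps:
(18 + 48)*((5*3)*(-1)) = 66*(15*(-1)) = 66*(-15) = -990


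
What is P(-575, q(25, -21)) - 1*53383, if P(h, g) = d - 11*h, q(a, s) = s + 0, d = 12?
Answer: -47046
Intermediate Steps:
q(a, s) = s
P(h, g) = 12 - 11*h
P(-575, q(25, -21)) - 1*53383 = (12 - 11*(-575)) - 1*53383 = (12 + 6325) - 53383 = 6337 - 53383 = -47046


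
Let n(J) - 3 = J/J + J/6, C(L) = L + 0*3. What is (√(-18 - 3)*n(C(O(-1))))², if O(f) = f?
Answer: -3703/12 ≈ -308.58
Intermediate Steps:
C(L) = L (C(L) = L + 0 = L)
n(J) = 4 + J/6 (n(J) = 3 + (J/J + J/6) = 3 + (1 + J*(⅙)) = 3 + (1 + J/6) = 4 + J/6)
(√(-18 - 3)*n(C(O(-1))))² = (√(-18 - 3)*(4 + (⅙)*(-1)))² = (√(-21)*(4 - ⅙))² = ((I*√21)*(23/6))² = (23*I*√21/6)² = -3703/12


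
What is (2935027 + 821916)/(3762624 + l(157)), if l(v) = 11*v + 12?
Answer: 3756943/3764363 ≈ 0.99803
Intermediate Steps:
l(v) = 12 + 11*v
(2935027 + 821916)/(3762624 + l(157)) = (2935027 + 821916)/(3762624 + (12 + 11*157)) = 3756943/(3762624 + (12 + 1727)) = 3756943/(3762624 + 1739) = 3756943/3764363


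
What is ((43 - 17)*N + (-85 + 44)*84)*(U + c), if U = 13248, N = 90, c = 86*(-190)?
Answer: 3413568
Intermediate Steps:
c = -16340
((43 - 17)*N + (-85 + 44)*84)*(U + c) = ((43 - 17)*90 + (-85 + 44)*84)*(13248 - 16340) = (26*90 - 41*84)*(-3092) = (2340 - 3444)*(-3092) = -1104*(-3092) = 3413568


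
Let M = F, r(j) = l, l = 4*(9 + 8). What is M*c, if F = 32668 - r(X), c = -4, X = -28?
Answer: -130400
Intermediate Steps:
l = 68 (l = 4*17 = 68)
r(j) = 68
F = 32600 (F = 32668 - 1*68 = 32668 - 68 = 32600)
M = 32600
M*c = 32600*(-4) = -130400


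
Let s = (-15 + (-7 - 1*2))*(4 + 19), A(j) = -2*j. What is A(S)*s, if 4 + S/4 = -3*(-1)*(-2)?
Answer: -44160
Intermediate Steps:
S = -40 (S = -16 + 4*(-3*(-1)*(-2)) = -16 + 4*(3*(-2)) = -16 + 4*(-6) = -16 - 24 = -40)
s = -552 (s = (-15 + (-7 - 2))*23 = (-15 - 9)*23 = -24*23 = -552)
A(S)*s = -2*(-40)*(-552) = 80*(-552) = -44160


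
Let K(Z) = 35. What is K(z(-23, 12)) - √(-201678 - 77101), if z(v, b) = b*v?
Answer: 35 - I*√278779 ≈ 35.0 - 528.0*I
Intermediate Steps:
K(z(-23, 12)) - √(-201678 - 77101) = 35 - √(-201678 - 77101) = 35 - √(-278779) = 35 - I*√278779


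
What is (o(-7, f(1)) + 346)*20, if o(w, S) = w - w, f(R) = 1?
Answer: 6920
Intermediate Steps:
o(w, S) = 0
(o(-7, f(1)) + 346)*20 = (0 + 346)*20 = 346*20 = 6920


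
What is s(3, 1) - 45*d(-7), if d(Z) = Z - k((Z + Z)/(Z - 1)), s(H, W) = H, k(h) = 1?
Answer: 363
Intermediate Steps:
d(Z) = -1 + Z (d(Z) = Z - 1*1 = Z - 1 = -1 + Z)
s(3, 1) - 45*d(-7) = 3 - 45*(-1 - 7) = 3 - 45*(-8) = 3 + 360 = 363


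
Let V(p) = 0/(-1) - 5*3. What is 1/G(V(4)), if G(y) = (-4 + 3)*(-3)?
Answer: ⅓ ≈ 0.33333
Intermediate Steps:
V(p) = -15 (V(p) = 0*(-1) - 15 = 0 - 15 = -15)
G(y) = 3 (G(y) = -1*(-3) = 3)
1/G(V(4)) = 1/3 = ⅓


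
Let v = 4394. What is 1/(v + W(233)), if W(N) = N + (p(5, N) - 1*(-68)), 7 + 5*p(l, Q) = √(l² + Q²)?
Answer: 11734/55069271 - √54314/110138542 ≈ 0.00021096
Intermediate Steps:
p(l, Q) = -7/5 + √(Q² + l²)/5 (p(l, Q) = -7/5 + √(l² + Q²)/5 = -7/5 + √(Q² + l²)/5)
W(N) = 333/5 + N + √(25 + N²)/5 (W(N) = N + ((-7/5 + √(N² + 5²)/5) - 1*(-68)) = N + ((-7/5 + √(N² + 25)/5) + 68) = N + ((-7/5 + √(25 + N²)/5) + 68) = N + (333/5 + √(25 + N²)/5) = 333/5 + N + √(25 + N²)/5)
1/(v + W(233)) = 1/(4394 + (333/5 + 233 + √(25 + 233²)/5)) = 1/(4394 + (333/5 + 233 + √(25 + 54289)/5)) = 1/(4394 + (333/5 + 233 + √54314/5)) = 1/(4394 + (1498/5 + √54314/5)) = 1/(23468/5 + √54314/5)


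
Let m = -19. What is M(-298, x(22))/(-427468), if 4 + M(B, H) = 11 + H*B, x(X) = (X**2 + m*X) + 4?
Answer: 20853/427468 ≈ 0.048783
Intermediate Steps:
x(X) = 4 + X**2 - 19*X (x(X) = (X**2 - 19*X) + 4 = 4 + X**2 - 19*X)
M(B, H) = 7 + B*H (M(B, H) = -4 + (11 + H*B) = -4 + (11 + B*H) = 7 + B*H)
M(-298, x(22))/(-427468) = (7 - 298*(4 + 22**2 - 19*22))/(-427468) = (7 - 298*(4 + 484 - 418))*(-1/427468) = (7 - 298*70)*(-1/427468) = (7 - 20860)*(-1/427468) = -20853*(-1/427468) = 20853/427468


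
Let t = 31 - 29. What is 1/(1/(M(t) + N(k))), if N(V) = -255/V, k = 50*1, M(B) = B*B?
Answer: -11/10 ≈ -1.1000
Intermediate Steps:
t = 2
M(B) = B²
k = 50
1/(1/(M(t) + N(k))) = 1/(1/(2² - 255/50)) = 1/(1/(4 - 255*1/50)) = 1/(1/(4 - 51/10)) = 1/(1/(-11/10)) = 1/(-10/11) = -11/10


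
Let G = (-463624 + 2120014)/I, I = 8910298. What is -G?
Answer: -828195/4455149 ≈ -0.18590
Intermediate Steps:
G = 828195/4455149 (G = (-463624 + 2120014)/8910298 = 1656390*(1/8910298) = 828195/4455149 ≈ 0.18590)
-G = -1*828195/4455149 = -828195/4455149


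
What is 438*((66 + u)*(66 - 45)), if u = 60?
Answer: 1158948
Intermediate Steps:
438*((66 + u)*(66 - 45)) = 438*((66 + 60)*(66 - 45)) = 438*(126*21) = 438*2646 = 1158948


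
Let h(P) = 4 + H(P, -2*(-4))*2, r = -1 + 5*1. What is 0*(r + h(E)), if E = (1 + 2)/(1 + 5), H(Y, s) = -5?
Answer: 0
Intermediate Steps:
r = 4 (r = -1 + 5 = 4)
E = 1/2 (E = 3/6 = 3*(1/6) = 1/2 ≈ 0.50000)
h(P) = -6 (h(P) = 4 - 5*2 = 4 - 10 = -6)
0*(r + h(E)) = 0*(4 - 6) = 0*(-2) = 0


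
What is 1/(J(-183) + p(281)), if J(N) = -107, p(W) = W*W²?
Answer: 1/22187934 ≈ 4.5070e-8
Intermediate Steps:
p(W) = W³
1/(J(-183) + p(281)) = 1/(-107 + 281³) = 1/(-107 + 22188041) = 1/22187934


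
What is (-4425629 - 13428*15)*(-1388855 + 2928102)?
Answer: -7122171292103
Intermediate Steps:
(-4425629 - 13428*15)*(-1388855 + 2928102) = (-4425629 - 201420)*1539247 = -4627049*1539247 = -7122171292103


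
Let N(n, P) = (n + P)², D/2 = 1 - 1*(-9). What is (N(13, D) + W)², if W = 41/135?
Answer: 21625467136/18225 ≈ 1.1866e+6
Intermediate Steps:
D = 20 (D = 2*(1 - 1*(-9)) = 2*(1 + 9) = 2*10 = 20)
N(n, P) = (P + n)²
W = 41/135 (W = 41*(1/135) = 41/135 ≈ 0.30370)
(N(13, D) + W)² = ((20 + 13)² + 41/135)² = (33² + 41/135)² = (1089 + 41/135)² = (147056/135)² = 21625467136/18225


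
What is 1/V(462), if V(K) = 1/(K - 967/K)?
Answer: 212477/462 ≈ 459.91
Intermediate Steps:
1/V(462) = 1/(462/(-967 + 462**2)) = 1/(462/(-967 + 213444)) = 1/(462/212477) = 212477/462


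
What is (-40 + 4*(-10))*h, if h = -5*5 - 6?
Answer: 2480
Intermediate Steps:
h = -31 (h = -25 - 6 = -31)
(-40 + 4*(-10))*h = (-40 + 4*(-10))*(-31) = (-40 - 40)*(-31) = -80*(-31) = 2480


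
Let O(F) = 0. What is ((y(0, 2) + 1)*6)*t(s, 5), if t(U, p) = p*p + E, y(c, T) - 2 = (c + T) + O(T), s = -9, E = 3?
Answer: 840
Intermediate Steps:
y(c, T) = 2 + T + c (y(c, T) = 2 + ((c + T) + 0) = 2 + ((T + c) + 0) = 2 + (T + c) = 2 + T + c)
t(U, p) = 3 + p² (t(U, p) = p*p + 3 = p² + 3 = 3 + p²)
((y(0, 2) + 1)*6)*t(s, 5) = (((2 + 2 + 0) + 1)*6)*(3 + 5²) = ((4 + 1)*6)*(3 + 25) = (5*6)*28 = 30*28 = 840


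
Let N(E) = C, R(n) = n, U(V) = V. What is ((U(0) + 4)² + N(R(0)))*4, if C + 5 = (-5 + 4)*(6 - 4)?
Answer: 36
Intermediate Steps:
C = -7 (C = -5 + (-5 + 4)*(6 - 4) = -5 - 1*2 = -5 - 2 = -7)
N(E) = -7
((U(0) + 4)² + N(R(0)))*4 = ((0 + 4)² - 7)*4 = (4² - 7)*4 = (16 - 7)*4 = 9*4 = 36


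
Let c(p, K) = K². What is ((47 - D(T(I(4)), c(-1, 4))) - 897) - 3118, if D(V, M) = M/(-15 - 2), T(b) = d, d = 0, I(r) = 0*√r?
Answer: -67440/17 ≈ -3967.1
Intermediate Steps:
I(r) = 0
T(b) = 0
D(V, M) = -M/17 (D(V, M) = M/(-17) = M*(-1/17) = -M/17)
((47 - D(T(I(4)), c(-1, 4))) - 897) - 3118 = ((47 - (-1)*4²/17) - 897) - 3118 = ((47 - (-1)*16/17) - 897) - 3118 = ((47 - 1*(-16/17)) - 897) - 3118 = ((47 + 16/17) - 897) - 3118 = (815/17 - 897) - 3118 = -14434/17 - 3118 = -67440/17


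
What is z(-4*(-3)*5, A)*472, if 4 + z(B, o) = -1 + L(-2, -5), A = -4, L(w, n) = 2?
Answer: -1416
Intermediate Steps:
z(B, o) = -3 (z(B, o) = -4 + (-1 + 2) = -4 + 1 = -3)
z(-4*(-3)*5, A)*472 = -3*472 = -1416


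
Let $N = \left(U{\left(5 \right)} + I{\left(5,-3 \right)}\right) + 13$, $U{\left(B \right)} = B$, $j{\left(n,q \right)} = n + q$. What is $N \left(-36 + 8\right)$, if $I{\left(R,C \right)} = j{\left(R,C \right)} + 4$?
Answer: $-672$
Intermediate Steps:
$I{\left(R,C \right)} = 4 + C + R$ ($I{\left(R,C \right)} = \left(R + C\right) + 4 = \left(C + R\right) + 4 = 4 + C + R$)
$N = 24$ ($N = \left(5 + \left(4 - 3 + 5\right)\right) + 13 = \left(5 + 6\right) + 13 = 11 + 13 = 24$)
$N \left(-36 + 8\right) = 24 \left(-36 + 8\right) = 24 \left(-28\right) = -672$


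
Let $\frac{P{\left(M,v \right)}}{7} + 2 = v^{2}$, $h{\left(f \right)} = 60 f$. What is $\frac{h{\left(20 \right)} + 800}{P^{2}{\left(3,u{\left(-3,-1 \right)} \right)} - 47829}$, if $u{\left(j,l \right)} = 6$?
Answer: $\frac{400}{1763} \approx 0.22689$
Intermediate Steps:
$P{\left(M,v \right)} = -14 + 7 v^{2}$
$\frac{h{\left(20 \right)} + 800}{P^{2}{\left(3,u{\left(-3,-1 \right)} \right)} - 47829} = \frac{60 \cdot 20 + 800}{\left(-14 + 7 \cdot 6^{2}\right)^{2} - 47829} = \frac{1200 + 800}{\left(-14 + 7 \cdot 36\right)^{2} - 47829} = \frac{2000}{\left(-14 + 252\right)^{2} - 47829} = \frac{2000}{238^{2} - 47829} = \frac{2000}{56644 - 47829} = \frac{2000}{8815} = 2000 \cdot \frac{1}{8815} = \frac{400}{1763}$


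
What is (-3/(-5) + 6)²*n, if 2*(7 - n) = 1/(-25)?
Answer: 382239/1250 ≈ 305.79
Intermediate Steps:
n = 351/50 (n = 7 - ½/(-25) = 7 - ½*(-1/25) = 7 + 1/50 = 351/50 ≈ 7.0200)
(-3/(-5) + 6)²*n = (-3/(-5) + 6)²*(351/50) = (-3*(-⅕) + 6)²*(351/50) = (⅗ + 6)²*(351/50) = (33/5)²*(351/50) = (1089/25)*(351/50) = 382239/1250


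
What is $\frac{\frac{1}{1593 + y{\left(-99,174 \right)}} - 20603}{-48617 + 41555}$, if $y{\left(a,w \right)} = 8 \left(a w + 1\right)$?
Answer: $\frac{467712137}{160315639} \approx 2.9174$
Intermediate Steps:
$y{\left(a,w \right)} = 8 + 8 a w$ ($y{\left(a,w \right)} = 8 \left(1 + a w\right) = 8 + 8 a w$)
$\frac{\frac{1}{1593 + y{\left(-99,174 \right)}} - 20603}{-48617 + 41555} = \frac{\frac{1}{1593 + \left(8 + 8 \left(-99\right) 174\right)} - 20603}{-48617 + 41555} = \frac{\frac{1}{1593 + \left(8 - 137808\right)} - 20603}{-7062} = \left(\frac{1}{1593 - 137800} - 20603\right) \left(- \frac{1}{7062}\right) = \left(\frac{1}{-136207} - 20603\right) \left(- \frac{1}{7062}\right) = \left(- \frac{1}{136207} - 20603\right) \left(- \frac{1}{7062}\right) = \left(- \frac{2806272822}{136207}\right) \left(- \frac{1}{7062}\right) = \frac{467712137}{160315639}$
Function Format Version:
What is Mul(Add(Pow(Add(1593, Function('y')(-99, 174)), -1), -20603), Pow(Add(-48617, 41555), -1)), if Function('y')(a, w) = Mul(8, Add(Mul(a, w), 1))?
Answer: Rational(467712137, 160315639) ≈ 2.9174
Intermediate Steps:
Function('y')(a, w) = Add(8, Mul(8, a, w)) (Function('y')(a, w) = Mul(8, Add(1, Mul(a, w))) = Add(8, Mul(8, a, w)))
Mul(Add(Pow(Add(1593, Function('y')(-99, 174)), -1), -20603), Pow(Add(-48617, 41555), -1)) = Mul(Add(Pow(Add(1593, Add(8, Mul(8, -99, 174))), -1), -20603), Pow(Add(-48617, 41555), -1)) = Mul(Add(Pow(Add(1593, Add(8, -137808)), -1), -20603), Pow(-7062, -1)) = Mul(Add(Pow(Add(1593, -137800), -1), -20603), Rational(-1, 7062)) = Mul(Add(Pow(-136207, -1), -20603), Rational(-1, 7062)) = Mul(Add(Rational(-1, 136207), -20603), Rational(-1, 7062)) = Mul(Rational(-2806272822, 136207), Rational(-1, 7062)) = Rational(467712137, 160315639)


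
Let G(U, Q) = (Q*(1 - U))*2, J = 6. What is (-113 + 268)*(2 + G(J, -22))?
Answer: 34410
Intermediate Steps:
G(U, Q) = 2*Q*(1 - U)
(-113 + 268)*(2 + G(J, -22)) = (-113 + 268)*(2 + 2*(-22)*(1 - 1*6)) = 155*(2 + 2*(-22)*(1 - 6)) = 155*(2 + 2*(-22)*(-5)) = 155*(2 + 220) = 155*222 = 34410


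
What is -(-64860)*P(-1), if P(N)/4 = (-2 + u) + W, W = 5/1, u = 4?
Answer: 1816080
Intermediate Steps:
W = 5 (W = 5*1 = 5)
P(N) = 28 (P(N) = 4*((-2 + 4) + 5) = 4*(2 + 5) = 4*7 = 28)
-(-64860)*P(-1) = -(-64860)*28 = -12972*(-140) = 1816080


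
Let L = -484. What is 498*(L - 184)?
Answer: -332664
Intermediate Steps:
498*(L - 184) = 498*(-484 - 184) = 498*(-668) = -332664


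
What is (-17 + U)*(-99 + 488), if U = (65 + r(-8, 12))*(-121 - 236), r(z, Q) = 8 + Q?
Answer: -11810818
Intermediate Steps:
U = -30345 (U = (65 + (8 + 12))*(-121 - 236) = (65 + 20)*(-357) = 85*(-357) = -30345)
(-17 + U)*(-99 + 488) = (-17 - 30345)*(-99 + 488) = -30362*389 = -11810818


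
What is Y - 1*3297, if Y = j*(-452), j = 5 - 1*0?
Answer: -5557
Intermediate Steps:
j = 5 (j = 5 + 0 = 5)
Y = -2260 (Y = 5*(-452) = -2260)
Y - 1*3297 = -2260 - 1*3297 = -2260 - 3297 = -5557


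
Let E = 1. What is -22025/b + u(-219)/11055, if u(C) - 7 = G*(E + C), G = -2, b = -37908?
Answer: 86759873/139690980 ≈ 0.62108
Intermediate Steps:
u(C) = 5 - 2*C (u(C) = 7 - 2*(1 + C) = 7 + (-2 - 2*C) = 5 - 2*C)
-22025/b + u(-219)/11055 = -22025/(-37908) + (5 - 2*(-219))/11055 = -22025*(-1/37908) + (5 + 438)*(1/11055) = 22025/37908 + 443*(1/11055) = 22025/37908 + 443/11055 = 86759873/139690980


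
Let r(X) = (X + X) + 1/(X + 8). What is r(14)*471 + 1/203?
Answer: 58993243/4466 ≈ 13209.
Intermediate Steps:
r(X) = 1/(8 + X) + 2*X (r(X) = 2*X + 1/(8 + X) = 1/(8 + X) + 2*X)
r(14)*471 + 1/203 = ((1 + 2*14² + 16*14)/(8 + 14))*471 + 1/203 = ((1 + 2*196 + 224)/22)*471 + 1/203 = ((1 + 392 + 224)/22)*471 + 1/203 = ((1/22)*617)*471 + 1/203 = (617/22)*471 + 1/203 = 290607/22 + 1/203 = 58993243/4466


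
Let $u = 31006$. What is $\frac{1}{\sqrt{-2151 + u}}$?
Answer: $\frac{\sqrt{28855}}{28855} \approx 0.0058869$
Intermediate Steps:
$\frac{1}{\sqrt{-2151 + u}} = \frac{1}{\sqrt{-2151 + 31006}} = \frac{1}{\sqrt{28855}} = \frac{\sqrt{28855}}{28855}$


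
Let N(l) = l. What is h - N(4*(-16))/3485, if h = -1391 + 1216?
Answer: -609811/3485 ≈ -174.98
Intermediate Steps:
h = -175
h - N(4*(-16))/3485 = -175 - 4*(-16)/3485 = -175 - (-64)/3485 = -175 - 1*(-64/3485) = -175 + 64/3485 = -609811/3485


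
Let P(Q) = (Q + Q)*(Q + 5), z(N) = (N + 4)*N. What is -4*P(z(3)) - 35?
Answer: -4403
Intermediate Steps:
z(N) = N*(4 + N) (z(N) = (4 + N)*N = N*(4 + N))
P(Q) = 2*Q*(5 + Q) (P(Q) = (2*Q)*(5 + Q) = 2*Q*(5 + Q))
-4*P(z(3)) - 35 = -8*3*(4 + 3)*(5 + 3*(4 + 3)) - 35 = -8*3*7*(5 + 3*7) - 35 = -8*21*(5 + 21) - 35 = -8*21*26 - 35 = -4*1092 - 35 = -4368 - 35 = -4403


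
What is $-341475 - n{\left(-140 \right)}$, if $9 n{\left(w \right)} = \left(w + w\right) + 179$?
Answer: $- \frac{3073174}{9} \approx -3.4146 \cdot 10^{5}$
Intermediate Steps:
$n{\left(w \right)} = \frac{179}{9} + \frac{2 w}{9}$ ($n{\left(w \right)} = \frac{\left(w + w\right) + 179}{9} = \frac{2 w + 179}{9} = \frac{179 + 2 w}{9} = \frac{179}{9} + \frac{2 w}{9}$)
$-341475 - n{\left(-140 \right)} = -341475 - \left(\frac{179}{9} + \frac{2}{9} \left(-140\right)\right) = -341475 - \left(\frac{179}{9} - \frac{280}{9}\right) = -341475 - - \frac{101}{9} = -341475 + \frac{101}{9} = - \frac{3073174}{9}$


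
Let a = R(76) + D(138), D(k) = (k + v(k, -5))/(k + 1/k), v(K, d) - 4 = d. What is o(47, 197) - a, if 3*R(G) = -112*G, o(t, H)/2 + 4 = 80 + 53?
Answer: 176795152/57135 ≈ 3094.3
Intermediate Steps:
v(K, d) = 4 + d
o(t, H) = 258 (o(t, H) = -8 + 2*(80 + 53) = -8 + 2*133 = -8 + 266 = 258)
R(G) = -112*G/3 (R(G) = (-112*G)/3 = -112*G/3)
D(k) = (-1 + k)/(k + 1/k) (D(k) = (k + (4 - 5))/(k + 1/k) = (k - 1)/(k + 1/k) = (-1 + k)/(k + 1/k))
a = -162054322/57135 (a = -112/3*76 + 138*(-1 + 138)/(1 + 138²) = -8512/3 + 138*137/(1 + 19044) = -8512/3 + 138*137/19045 = -8512/3 + 138*(1/19045)*137 = -8512/3 + 18906/19045 = -162054322/57135 ≈ -2836.3)
o(47, 197) - a = 258 - 1*(-162054322/57135) = 258 + 162054322/57135 = 176795152/57135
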